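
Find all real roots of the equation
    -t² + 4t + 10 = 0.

t = -1.7417 or t = 5.7417

Discriminant: (4)² − 4·(-1)·10 = 56.
Quadratic formula: t = (-4 ± √56) / (-2).
So t = 2 - √(14) ≈ -1.7417 or t = 2 + √(14) ≈ 5.7417.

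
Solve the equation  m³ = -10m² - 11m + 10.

Rearrange: m³ + 10m² + 11m - 10 = 0.
Possible rational roots are divisors of -10. Testing m = -2 gives 0, so (m + 2) is a factor.
Divide: m³ + 10m² + 11m - 10 = (m + 2)(m² + 8m - 5).
Apply the quadratic formula to m² + 8m - 5 = 0: m = (-8 ± √84)/2, i.e. m ≈ 0.5826 or m ≈ -8.5826.

m = -8.5826 or m = -2 or m = 0.5826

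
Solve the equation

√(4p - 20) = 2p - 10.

Square both sides: 4p - 20 = (2p - 10)².
Expand and rearrange: 4p² - 44p + 120 = 0.
Solving gives p = 6 or p = 5.
Check each candidate in the original equation:
  p = 6: √(4) = 2, while 2p - 10 = 2 — valid.
  p = 5: √(0) = 0, while 2p - 10 = 0 — valid.

p = 5 or p = 6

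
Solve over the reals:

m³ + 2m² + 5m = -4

m = -1

Rearrange: m³ + 2m² + 5m + 4 = 0.
Possible rational roots are divisors of 4. Testing m = -1 gives 0, so (m + 1) is a factor.
Divide: m³ + 2m² + 5m + 4 = (m + 1)(m² + m + 4).
The quadratic m² + m + 4 has discriminant -15 < 0, so no further real roots.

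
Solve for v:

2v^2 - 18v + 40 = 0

v = 4 or v = 5

Factor: 2(v - 4)(v - 5) = 0.
So v = 4 or v = 5.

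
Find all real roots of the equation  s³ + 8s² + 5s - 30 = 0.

Possible rational roots are divisors of -30. Testing s = -3 gives 0, so (s + 3) is a factor.
Divide: s³ + 8s² + 5s - 30 = (s + 3)(s² + 5s - 10).
Apply the quadratic formula to s² + 5s - 10 = 0: s = (-5 ± √65)/2, i.e. s ≈ 1.5311 or s ≈ -6.5311.

s = -6.5311 or s = -3 or s = 1.5311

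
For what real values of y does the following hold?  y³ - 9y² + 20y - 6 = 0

y = 0.3542 or y = 3 or y = 5.6458

Possible rational roots are divisors of -6. Testing y = 3 gives 0, so (y - 3) is a factor.
Divide: y³ - 9y² + 20y - 6 = (y - 3)(y² - 6y + 2).
Apply the quadratic formula to y² - 6y + 2 = 0: y = (6 ± √28)/2, i.e. y ≈ 5.6458 or y ≈ 0.3542.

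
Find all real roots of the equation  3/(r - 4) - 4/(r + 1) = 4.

r = -1.887 or r = 4.637

Multiply both sides by (r - 4)(r + 1):
3(r + 1) - 4(r - 4) = 4(r - 4)(r + 1).
Expand and collect terms: 4r² - 11r - 35 = 0.
By the quadratic formula, r = (11 ± √681) / 8, so r ≈ 4.637 or r ≈ -1.887.
Neither value makes a denominator zero (r ≠ 4, r ≠ -1), so both are valid.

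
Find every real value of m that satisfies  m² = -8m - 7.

m = -7 or m = -1

Bring every term to one side: m² + 8m + 7 = 0.
Factor: (m + 7)(m + 1) = 0.
So m = -7 or m = -1.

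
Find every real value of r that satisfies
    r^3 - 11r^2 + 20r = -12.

r = -0.4721 or r = 3 or r = 8.4721

Rearrange: r^3 - 11r^2 + 20r + 12 = 0.
Possible rational roots are divisors of 12. Testing r = 3 gives 0, so (r - 3) is a factor.
Divide: r^3 - 11r^2 + 20r + 12 = (r - 3)(r^2 - 8r - 4).
Apply the quadratic formula to r^2 - 8r - 4 = 0: r = (8 +/- sqrt(80))/2, i.e. r ~= 8.4721 or r ~= -0.4721.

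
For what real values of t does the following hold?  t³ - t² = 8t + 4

Rearrange: t³ - t² - 8t - 4 = 0.
Possible rational roots are divisors of -4. Testing t = -2 gives 0, so (t + 2) is a factor.
Divide: t³ - t² - 8t - 4 = (t + 2)(t² - 3t - 2).
Apply the quadratic formula to t² - 3t - 2 = 0: t = (3 ± √17)/2, i.e. t ≈ 3.5616 or t ≈ -0.5616.

t = -2 or t = -0.5616 or t = 3.5616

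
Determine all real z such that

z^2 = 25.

z = -5 or z = 5

Bring every term to one side: z^2 - 25 = 0.
Factor: (z + 5)(z - 5) = 0.
So z = -5 or z = 5.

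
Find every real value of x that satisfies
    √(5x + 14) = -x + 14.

Square both sides: 5x + 14 = (-x + 14)².
Expand and rearrange: x² - 33x + 182 = 0.
Solving gives x = 26 or x = 7.
Check each candidate in the original equation:
  x = 26: √(144) = 12, while -x + 14 = -12 — extraneous.
  x = 7: √(49) = 7, while -x + 14 = 7 — valid.

x = 7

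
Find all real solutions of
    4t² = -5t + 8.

Rearrange to standard form: 4t² + 5t - 8 = 0.
Discriminant: (5)² − 4·4·(-8) = 153.
Quadratic formula: t = (-5 ± √153) / 8.
So t = -5/8 + 3·√(17)/8 ≈ 0.9212 or t = -3·√(17)/8 - 5/8 ≈ -2.1712.

t = -2.1712 or t = 0.9212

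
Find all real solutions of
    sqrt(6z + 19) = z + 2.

z = 5

Square both sides: 6z + 19 = (z + 2)^2.
Expand and rearrange: z^2 - 2z - 15 = 0.
Solving gives z = 5 or z = -3.
Check each candidate in the original equation:
  z = 5: sqrt(49) = 7, while z + 2 = 7 — valid.
  z = -3: sqrt(1) = 1, while z + 2 = -1 — extraneous.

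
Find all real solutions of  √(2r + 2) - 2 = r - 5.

Isolate the radical: √(2r + 2) = r - 3.
Square both sides: 2r + 2 = (r - 3)².
Expand and rearrange: r² - 8r + 7 = 0.
Solving gives r = 7 or r = 1.
Check each candidate in the original equation:
  r = 7: √(16) = 4, while r - 3 = 4 — valid.
  r = 1: √(4) = 2, while r - 3 = -2 — extraneous.

r = 7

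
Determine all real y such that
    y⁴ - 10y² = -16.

Let u = y². The equation becomes u² - 10u + 16 = 0.
Factor: (u - 8)(u - 2) = 0, so u = 8 or u = 2.
y² = 8 gives y = ±2·√(2) ≈ ±2.8284.
y² = 2 gives y = ±√(2) ≈ ±1.4142.

y = -2.8284 or y = -1.4142 or y = 1.4142 or y = 2.8284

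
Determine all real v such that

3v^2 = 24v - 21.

v = 1 or v = 7

Bring every term to one side: 3v^2 - 24v + 21 = 0.
Factor: 3(v - 7)(v - 1) = 0.
So v = 7 or v = 1.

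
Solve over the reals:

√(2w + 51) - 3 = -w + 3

Isolate the radical: √(2w + 51) = -w + 6.
Square both sides: 2w + 51 = (-w + 6)².
Expand and rearrange: w² - 14w - 15 = 0.
Solving gives w = 15 or w = -1.
Check each candidate in the original equation:
  w = 15: √(81) = 9, while -w + 6 = -9 — extraneous.
  w = -1: √(49) = 7, while -w + 6 = 7 — valid.

w = -1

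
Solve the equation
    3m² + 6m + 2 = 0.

Discriminant: (6)² − 4·3·2 = 12.
Quadratic formula: m = (-6 ± √12) / 6.
So m = -1 + √(3)/3 ≈ -0.4226 or m = -1 - √(3)/3 ≈ -1.5774.

m = -1.5774 or m = -0.4226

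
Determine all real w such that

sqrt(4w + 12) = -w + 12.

w = 6

Square both sides: 4w + 12 = (-w + 12)^2.
Expand and rearrange: w^2 - 28w + 132 = 0.
Solving gives w = 22 or w = 6.
Check each candidate in the original equation:
  w = 22: sqrt(100) = 10, while -w + 12 = -10 — extraneous.
  w = 6: sqrt(36) = 6, while -w + 12 = 6 — valid.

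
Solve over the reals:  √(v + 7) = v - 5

Square both sides: v + 7 = (v - 5)².
Expand and rearrange: v² - 11v + 18 = 0.
Solving gives v = 9 or v = 2.
Check each candidate in the original equation:
  v = 9: √(16) = 4, while v - 5 = 4 — valid.
  v = 2: √(9) = 3, while v - 5 = -3 — extraneous.

v = 9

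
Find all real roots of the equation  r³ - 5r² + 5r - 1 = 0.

r = 0.2679 or r = 1 or r = 3.7321

Possible rational roots are divisors of -1. Testing r = 1 gives 0, so (r - 1) is a factor.
Divide: r³ - 5r² + 5r - 1 = (r - 1)(r² - 4r + 1).
Apply the quadratic formula to r² - 4r + 1 = 0: r = (4 ± √12)/2, i.e. r ≈ 3.7321 or r ≈ 0.2679.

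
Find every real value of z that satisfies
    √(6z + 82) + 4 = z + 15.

Isolate the radical: √(6z + 82) = z + 11.
Square both sides: 6z + 82 = (z + 11)².
Expand and rearrange: z² + 16z + 39 = 0.
Solving gives z = -3 or z = -13.
Check each candidate in the original equation:
  z = -3: √(64) = 8, while z + 11 = 8 — valid.
  z = -13: √(4) = 2, while z + 11 = -2 — extraneous.

z = -3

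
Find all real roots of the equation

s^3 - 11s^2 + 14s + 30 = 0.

s = -1.099 or s = 3 or s = 9.099

Possible rational roots are divisors of 30. Testing s = 3 gives 0, so (s - 3) is a factor.
Divide: s^3 - 11s^2 + 14s + 30 = (s - 3)(s^2 - 8s - 10).
Apply the quadratic formula to s^2 - 8s - 10 = 0: s = (8 +/- sqrt(104))/2, i.e. s ~= 9.099 or s ~= -1.099.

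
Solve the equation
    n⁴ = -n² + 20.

Let u = n². The equation becomes u² + u - 20 = 0.
Factor: (u + 5)(u - 4) = 0, so u = -5 or u = 4.
n² = -5 < 0 has no real solution.
n² = 4 gives n = ±2.

n = -2 or n = 2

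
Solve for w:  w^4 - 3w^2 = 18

w = -2.4495 or w = 2.4495

Let u = w^2. The equation becomes u^2 - 3u - 18 = 0.
Factor: (u + 3)(u - 6) = 0, so u = -3 or u = 6.
w^2 = -3 < 0 has no real solution.
w^2 = 6 gives w = +/-sqrt(6) ~= +/-2.4495.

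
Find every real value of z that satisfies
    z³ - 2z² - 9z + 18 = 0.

z = -3 or z = 2 or z = 3

Possible rational roots are divisors of 18. Testing z = 2 gives 0, so (z - 2) is a factor.
Divide: z³ - 2z² - 9z + 18 = (z - 2)(z² - 9).
Factor the quadratic: z = 3 or z = -3.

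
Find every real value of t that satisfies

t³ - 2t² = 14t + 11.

Rearrange: t³ - 2t² - 14t - 11 = 0.
Possible rational roots are divisors of -11. Testing t = -1 gives 0, so (t + 1) is a factor.
Divide: t³ - 2t² - 14t - 11 = (t + 1)(t² - 3t - 11).
Apply the quadratic formula to t² - 3t - 11 = 0: t = (3 ± √53)/2, i.e. t ≈ 5.1401 or t ≈ -2.1401.

t = -2.1401 or t = -1 or t = 5.1401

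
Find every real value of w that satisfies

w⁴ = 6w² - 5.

Let u = w². The equation becomes u² - 6u + 5 = 0.
Factor: (u - 1)(u - 5) = 0, so u = 1 or u = 5.
w² = 1 gives w = ±1.
w² = 5 gives w = ±√(5) ≈ ±2.2361.

w = -2.2361 or w = -1 or w = 1 or w = 2.2361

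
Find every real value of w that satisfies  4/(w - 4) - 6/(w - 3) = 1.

w = 0 or w = 5

Multiply both sides by (w - 4)(w - 3):
4(w - 3) - 6(w - 4) = (w - 4)(w - 3).
Expand and collect terms: w^2 - 5w = 0.
Factor or apply the quadratic formula: w = 5 or w = 0.
Neither value makes a denominator zero (w != 4, w != 3), so both are valid.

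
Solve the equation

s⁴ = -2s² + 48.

s = -2.4495 or s = 2.4495

Let u = s². The equation becomes u² + 2u - 48 = 0.
Factor: (u + 8)(u - 6) = 0, so u = -8 or u = 6.
s² = -8 < 0 has no real solution.
s² = 6 gives s = ±√(6) ≈ ±2.4495.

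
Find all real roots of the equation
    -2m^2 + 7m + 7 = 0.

m = -0.8117 or m = 4.3117

Discriminant: (7)^2 - 4*(-2)*7 = 105.
Quadratic formula: m = (-7 +/- sqrt(105)) / (-4).
So m = 7/4 - sqrt(105)/4 ~= -0.8117 or m = 7/4 + sqrt(105)/4 ~= 4.3117.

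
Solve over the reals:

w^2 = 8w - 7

Bring every term to one side: w^2 - 8w + 7 = 0.
Factor: (w - 7)(w - 1) = 0.
So w = 7 or w = 1.

w = 1 or w = 7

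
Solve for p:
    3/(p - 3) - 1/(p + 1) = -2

Multiply both sides by (p - 3)(p + 1):
3(p + 1) - (p - 3) = -2(p - 3)(p + 1).
Expand and collect terms: -2p^2 + 2p = 0.
Factor or apply the quadratic formula: p = 0 or p = 1.
Neither value makes a denominator zero (p != 3, p != -1), so both are valid.

p = 0 or p = 1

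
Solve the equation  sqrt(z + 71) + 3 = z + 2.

Isolate the radical: sqrt(z + 71) = z - 1.
Square both sides: z + 71 = (z - 1)^2.
Expand and rearrange: z^2 - 3z - 70 = 0.
Solving gives z = 10 or z = -7.
Check each candidate in the original equation:
  z = 10: sqrt(81) = 9, while z - 1 = 9 — valid.
  z = -7: sqrt(64) = 8, while z - 1 = -8 — extraneous.

z = 10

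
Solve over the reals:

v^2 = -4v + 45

v = -9 or v = 5

Bring every term to one side: v^2 + 4v - 45 = 0.
Factor: (v - 5)(v + 9) = 0.
So v = 5 or v = -9.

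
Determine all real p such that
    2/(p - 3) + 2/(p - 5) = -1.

p = -0.2361 or p = 4.2361

Multiply both sides by (p - 3)(p - 5):
2(p - 5) + 2(p - 3) = -(p - 3)(p - 5).
Expand and collect terms: -p^2 + 4p + 1 = 0.
By the quadratic formula, p = (-4 +/- sqrt(20)) / -2, so p ~= -0.2361 or p ~= 4.2361.
Neither value makes a denominator zero (p != 3, p != 5), so both are valid.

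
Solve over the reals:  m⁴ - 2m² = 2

m = -1.6529 or m = 1.6529

Let u = m². The equation becomes u² - 2u - 2 = 0.
By the quadratic formula, u = 1 + √(3) or u = 1 - √(3).
m² = 1 + √(3) gives m = ±√(1 + √(3)) ≈ ±1.6529.
m² = 1 - √(3) < 0 has no real solution.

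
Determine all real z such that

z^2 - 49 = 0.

z = -7 or z = 7

Factor: (z + 7)(z - 7) = 0.
So z = -7 or z = 7.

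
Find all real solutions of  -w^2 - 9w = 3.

w = -8.6533 or w = -0.3467

Rearrange to standard form: -w^2 - 9w - 3 = 0.
Discriminant: (-9)^2 - 4*(-1)*(-3) = 69.
Quadratic formula: w = (9 +/- sqrt(69)) / (-2).
So w = -9/2 - sqrt(69)/2 ~= -8.6533 or w = -9/2 + sqrt(69)/2 ~= -0.3467.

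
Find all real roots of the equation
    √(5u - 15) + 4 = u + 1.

Isolate the radical: √(5u - 15) = u - 3.
Square both sides: 5u - 15 = (u - 3)².
Expand and rearrange: u² - 11u + 24 = 0.
Solving gives u = 8 or u = 3.
Check each candidate in the original equation:
  u = 8: √(25) = 5, while u - 3 = 5 — valid.
  u = 3: √(0) = 0, while u - 3 = 0 — valid.

u = 3 or u = 8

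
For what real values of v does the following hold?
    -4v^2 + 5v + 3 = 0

Discriminant: (5)^2 - 4*(-4)*3 = 73.
Quadratic formula: v = (-5 +/- sqrt(73)) / (-8).
So v = 5/8 - sqrt(73)/8 ~= -0.443 or v = 5/8 + sqrt(73)/8 ~= 1.693.

v = -0.443 or v = 1.693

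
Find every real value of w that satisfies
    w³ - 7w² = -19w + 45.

Rearrange: w³ - 7w² + 19w - 45 = 0.
Possible rational roots are divisors of -45. Testing w = 5 gives 0, so (w - 5) is a factor.
Divide: w³ - 7w² + 19w - 45 = (w - 5)(w² - 2w + 9).
The quadratic w² - 2w + 9 has discriminant -32 < 0, so no further real roots.

w = 5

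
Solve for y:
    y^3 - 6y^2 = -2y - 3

y = -0.5414 or y = 1 or y = 5.5414

Rearrange: y^3 - 6y^2 + 2y + 3 = 0.
Possible rational roots are divisors of 3. Testing y = 1 gives 0, so (y - 1) is a factor.
Divide: y^3 - 6y^2 + 2y + 3 = (y - 1)(y^2 - 5y - 3).
Apply the quadratic formula to y^2 - 5y - 3 = 0: y = (5 +/- sqrt(37))/2, i.e. y ~= 5.5414 or y ~= -0.5414.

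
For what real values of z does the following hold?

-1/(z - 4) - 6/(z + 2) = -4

Multiply both sides by (z - 4)(z + 2):
-(z + 2) - 6(z - 4) = -4(z - 4)(z + 2).
Expand and collect terms: -4z^2 + 15z + 10 = 0.
By the quadratic formula, z = (-15 +/- sqrt(385)) / -8, so z ~= -0.5777 or z ~= 4.3277.
Neither value makes a denominator zero (z != 4, z != -2), so both are valid.

z = -0.5777 or z = 4.3277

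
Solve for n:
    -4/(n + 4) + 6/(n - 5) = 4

Multiply both sides by (n + 4)(n - 5):
-4(n - 5) + 6(n + 4) = 4(n + 4)(n - 5).
Expand and collect terms: 4n^2 - 6n - 124 = 0.
By the quadratic formula, n = (6 +/- sqrt(2020)) / 8, so n ~= 6.3681 or n ~= -4.8681.
Neither value makes a denominator zero (n != -4, n != 5), so both are valid.

n = -4.8681 or n = 6.3681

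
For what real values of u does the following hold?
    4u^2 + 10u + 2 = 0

u = -2.2808 or u = -0.2192

Discriminant: (10)^2 - 4*4*2 = 68.
Quadratic formula: u = (-10 +/- sqrt(68)) / 8.
So u = -5/4 + sqrt(17)/4 ~= -0.2192 or u = -5/4 - sqrt(17)/4 ~= -2.2808.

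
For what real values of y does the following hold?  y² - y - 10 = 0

Discriminant: (-1)² − 4·1·(-10) = 41.
Quadratic formula: y = (1 ± √41) / 2.
So y = 1/2 + √(41)/2 ≈ 3.7016 or y = 1/2 - √(41)/2 ≈ -2.7016.

y = -2.7016 or y = 3.7016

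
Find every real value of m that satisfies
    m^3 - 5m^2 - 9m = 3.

Rearrange: m^3 - 5m^2 - 9m - 3 = 0.
Possible rational roots are divisors of -3. Testing m = -1 gives 0, so (m + 1) is a factor.
Divide: m^3 - 5m^2 - 9m - 3 = (m + 1)(m^2 - 6m - 3).
Apply the quadratic formula to m^2 - 6m - 3 = 0: m = (6 +/- sqrt(48))/2, i.e. m ~= 6.4641 or m ~= -0.4641.

m = -1 or m = -0.4641 or m = 6.4641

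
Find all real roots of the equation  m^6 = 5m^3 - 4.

Let u = m^3. The equation becomes u^2 - 5u + 4 = 0.
Factor: (u - 1)(u - 4) = 0, so u = 1 or u = 4.
m^3 = 1 gives m = 1.
m^3 = 4 gives m = (4)^(1/3) ~= 1.5874.

m = 1 or m = 1.5874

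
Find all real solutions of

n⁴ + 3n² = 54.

n = -2.4495 or n = 2.4495

Let u = n². The equation becomes u² + 3u - 54 = 0.
Factor: (u + 9)(u - 6) = 0, so u = -9 or u = 6.
n² = -9 < 0 has no real solution.
n² = 6 gives n = ±√(6) ≈ ±2.4495.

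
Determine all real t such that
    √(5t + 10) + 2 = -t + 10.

Isolate the radical: √(5t + 10) = -t + 8.
Square both sides: 5t + 10 = (-t + 8)².
Expand and rearrange: t² - 21t + 54 = 0.
Solving gives t = 18 or t = 3.
Check each candidate in the original equation:
  t = 18: √(100) = 10, while -t + 8 = -10 — extraneous.
  t = 3: √(25) = 5, while -t + 8 = 5 — valid.

t = 3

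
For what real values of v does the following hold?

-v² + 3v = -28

v = -4 or v = 7

Bring every term to one side: -v² + 3v + 28 = 0.
Factor: -1(v - 7)(v + 4) = 0.
So v = 7 or v = -4.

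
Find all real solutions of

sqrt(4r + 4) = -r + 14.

r = 8

Square both sides: 4r + 4 = (-r + 14)^2.
Expand and rearrange: r^2 - 32r + 192 = 0.
Solving gives r = 24 or r = 8.
Check each candidate in the original equation:
  r = 24: sqrt(100) = 10, while -r + 14 = -10 — extraneous.
  r = 8: sqrt(36) = 6, while -r + 14 = 6 — valid.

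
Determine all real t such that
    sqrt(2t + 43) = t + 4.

t = 3

Square both sides: 2t + 43 = (t + 4)^2.
Expand and rearrange: t^2 + 6t - 27 = 0.
Solving gives t = 3 or t = -9.
Check each candidate in the original equation:
  t = 3: sqrt(49) = 7, while t + 4 = 7 — valid.
  t = -9: sqrt(25) = 5, while t + 4 = -5 — extraneous.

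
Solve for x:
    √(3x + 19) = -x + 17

Square both sides: 3x + 19 = (-x + 17)².
Expand and rearrange: x² - 37x + 270 = 0.
Solving gives x = 27 or x = 10.
Check each candidate in the original equation:
  x = 27: √(100) = 10, while -x + 17 = -10 — extraneous.
  x = 10: √(49) = 7, while -x + 17 = 7 — valid.

x = 10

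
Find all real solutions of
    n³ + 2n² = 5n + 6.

Rearrange: n³ + 2n² - 5n - 6 = 0.
Possible rational roots are divisors of -6. Testing n = -1 gives 0, so (n + 1) is a factor.
Divide: n³ + 2n² - 5n - 6 = (n + 1)(n² + n - 6).
Factor the quadratic: n = 2 or n = -3.

n = -3 or n = -1 or n = 2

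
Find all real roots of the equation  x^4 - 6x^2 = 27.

Let u = x^2. The equation becomes u^2 - 6u - 27 = 0.
Factor: (u + 3)(u - 9) = 0, so u = -3 or u = 9.
x^2 = -3 < 0 has no real solution.
x^2 = 9 gives x = +/-3.

x = -3 or x = 3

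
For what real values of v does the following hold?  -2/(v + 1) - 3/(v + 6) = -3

Multiply both sides by (v + 1)(v + 6):
-2(v + 6) - 3(v + 1) = -3(v + 1)(v + 6).
Expand and collect terms: -3v^2 - 16v - 3 = 0.
By the quadratic formula, v = (16 +/- sqrt(220)) / -6, so v ~= -5.1387 or v ~= -0.1946.
Neither value makes a denominator zero (v != -1, v != -6), so both are valid.

v = -5.1387 or v = -0.1946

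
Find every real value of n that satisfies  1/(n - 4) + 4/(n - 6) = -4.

Multiply both sides by (n - 4)(n - 6):
(n - 6) + 4(n - 4) = -4(n - 4)(n - 6).
Expand and collect terms: -4n² + 35n - 74 = 0.
By the quadratic formula, n = (-35 ± √41) / -8, so n ≈ 3.5746 or n ≈ 5.1754.
Neither value makes a denominator zero (n ≠ 4, n ≠ 6), so both are valid.

n = 3.5746 or n = 5.1754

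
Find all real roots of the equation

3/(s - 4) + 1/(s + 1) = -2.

Multiply both sides by (s - 4)(s + 1):
3(s + 1) + (s - 4) = -2(s - 4)(s + 1).
Expand and collect terms: -2s² + 2s + 9 = 0.
By the quadratic formula, s = (-2 ± √76) / -4, so s ≈ -1.6794 or s ≈ 2.6794.
Neither value makes a denominator zero (s ≠ 4, s ≠ -1), so both are valid.

s = -1.6794 or s = 2.6794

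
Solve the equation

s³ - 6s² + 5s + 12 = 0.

Possible rational roots are divisors of 12. Testing s = -1 gives 0, so (s + 1) is a factor.
Divide: s³ - 6s² + 5s + 12 = (s + 1)(s² - 7s + 12).
Factor the quadratic: s = 4 or s = 3.

s = -1 or s = 3 or s = 4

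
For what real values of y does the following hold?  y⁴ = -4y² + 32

y = -2 or y = 2

Let u = y². The equation becomes u² + 4u - 32 = 0.
Factor: (u + 8)(u - 4) = 0, so u = -8 or u = 4.
y² = -8 < 0 has no real solution.
y² = 4 gives y = ±2.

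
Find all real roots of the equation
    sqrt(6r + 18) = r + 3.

r = -3 or r = 3

Square both sides: 6r + 18 = (r + 3)^2.
Expand and rearrange: r^2 - 9 = 0.
Solving gives r = 3 or r = -3.
Check each candidate in the original equation:
  r = 3: sqrt(36) = 6, while r + 3 = 6 — valid.
  r = -3: sqrt(0) = 0, while r + 3 = 0 — valid.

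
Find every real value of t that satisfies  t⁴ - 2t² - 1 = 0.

t = -1.5538 or t = 1.5538

Let u = t². The equation becomes u² - 2u - 1 = 0.
By the quadratic formula, u = 1 + √(2) or u = 1 - √(2).
t² = 1 + √(2) gives t = ±√(1 + √(2)) ≈ ±1.5538.
t² = 1 - √(2) < 0 has no real solution.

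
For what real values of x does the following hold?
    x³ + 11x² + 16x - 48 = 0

x = -8.4244 or x = -4 or x = 1.4244

Possible rational roots are divisors of -48. Testing x = -4 gives 0, so (x + 4) is a factor.
Divide: x³ + 11x² + 16x - 48 = (x + 4)(x² + 7x - 12).
Apply the quadratic formula to x² + 7x - 12 = 0: x = (-7 ± √97)/2, i.e. x ≈ 1.4244 or x ≈ -8.4244.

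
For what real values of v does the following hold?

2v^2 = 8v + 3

Rearrange to standard form: 2v^2 - 8v - 3 = 0.
Discriminant: (-8)^2 - 4*2*(-3) = 88.
Quadratic formula: v = (8 +/- sqrt(88)) / 4.
So v = 2 + sqrt(22)/2 ~= 4.3452 or v = 2 - sqrt(22)/2 ~= -0.3452.

v = -0.3452 or v = 4.3452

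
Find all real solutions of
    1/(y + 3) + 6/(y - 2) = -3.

Multiply both sides by (y + 3)(y - 2):
(y - 2) + 6(y + 3) = -3(y + 3)(y - 2).
Expand and collect terms: -3y^2 - 10y + 2 = 0.
By the quadratic formula, y = (10 +/- sqrt(124)) / -6, so y ~= -3.5226 or y ~= 0.1893.
Neither value makes a denominator zero (y != -3, y != 2), so both are valid.

y = -3.5226 or y = 0.1893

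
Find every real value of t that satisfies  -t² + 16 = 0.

t = -4 or t = 4

Factor: -1(t + 4)(t - 4) = 0.
So t = -4 or t = 4.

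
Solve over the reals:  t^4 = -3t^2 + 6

t = -1.1714 or t = 1.1714

Let u = t^2. The equation becomes u^2 + 3u - 6 = 0.
By the quadratic formula, u = -3/2 + sqrt(33)/2 or u = -sqrt(33)/2 - 3/2.
t^2 = -3/2 + sqrt(33)/2 gives t = +/-sqrt(-3/2 + sqrt(33)/2) ~= +/-1.1714.
t^2 = -sqrt(33)/2 - 3/2 < 0 has no real solution.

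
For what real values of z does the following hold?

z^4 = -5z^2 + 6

Let u = z^2. The equation becomes u^2 + 5u - 6 = 0.
Factor: (u + 6)(u - 1) = 0, so u = -6 or u = 1.
z^2 = -6 < 0 has no real solution.
z^2 = 1 gives z = +/-1.

z = -1 or z = 1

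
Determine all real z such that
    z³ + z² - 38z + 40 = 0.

z = -7.1231 or z = 1.1231 or z = 5

Possible rational roots are divisors of 40. Testing z = 5 gives 0, so (z - 5) is a factor.
Divide: z³ + z² - 38z + 40 = (z - 5)(z² + 6z - 8).
Apply the quadratic formula to z² + 6z - 8 = 0: z = (-6 ± √68)/2, i.e. z ≈ 1.1231 or z ≈ -7.1231.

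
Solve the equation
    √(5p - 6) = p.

p = 2 or p = 3

Square both sides: 5p - 6 = (p)².
Expand and rearrange: p² - 5p + 6 = 0.
Solving gives p = 3 or p = 2.
Check each candidate in the original equation:
  p = 3: √(9) = 3, while p = 3 — valid.
  p = 2: √(4) = 2, while p = 2 — valid.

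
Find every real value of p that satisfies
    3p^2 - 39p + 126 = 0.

p = 6 or p = 7

Factor: 3(p - 7)(p - 6) = 0.
So p = 7 or p = 6.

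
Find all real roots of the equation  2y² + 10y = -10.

Rearrange to standard form: 2y² + 10y + 10 = 0.
Discriminant: (10)² − 4·2·10 = 20.
Quadratic formula: y = (-10 ± √20) / 4.
So y = -5/2 + √(5)/2 ≈ -1.382 or y = -5/2 - √(5)/2 ≈ -3.618.

y = -3.618 or y = -1.382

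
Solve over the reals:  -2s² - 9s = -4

s = -4.9075 or s = 0.4075

Rearrange to standard form: -2s² - 9s + 4 = 0.
Discriminant: (-9)² − 4·(-2)·4 = 113.
Quadratic formula: s = (9 ± √113) / (-4).
So s = -√(113)/4 - 9/4 ≈ -4.9075 or s = -9/4 + √(113)/4 ≈ 0.4075.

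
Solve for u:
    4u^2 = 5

u = -1.118 or u = 1.118

Rearrange to standard form: 4u^2 - 5 = 0.
Discriminant: (0)^2 - 4*4*(-5) = 80.
Quadratic formula: u = (0 +/- sqrt(80)) / 8.
So u = sqrt(5)/2 ~= 1.118 or u = -sqrt(5)/2 ~= -1.118.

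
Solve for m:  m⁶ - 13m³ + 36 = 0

Let u = m³. The equation becomes u² - 13u + 36 = 0.
Factor: (u - 4)(u - 9) = 0, so u = 4 or u = 9.
m³ = 4 gives m = ∛(4) ≈ 1.5874.
m³ = 9 gives m = ∛(9) ≈ 2.0801.

m = 1.5874 or m = 2.0801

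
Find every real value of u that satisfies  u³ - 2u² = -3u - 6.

Rearrange: u³ - 2u² + 3u + 6 = 0.
Possible rational roots are divisors of 6. Testing u = -1 gives 0, so (u + 1) is a factor.
Divide: u³ - 2u² + 3u + 6 = (u + 1)(u² - 3u + 6).
The quadratic u² - 3u + 6 has discriminant -15 < 0, so no further real roots.

u = -1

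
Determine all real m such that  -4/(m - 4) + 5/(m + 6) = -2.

m = -8.1466 or m = 5.6466

Multiply both sides by (m - 4)(m + 6):
-4(m + 6) + 5(m - 4) = -2(m - 4)(m + 6).
Expand and collect terms: -2m² - 5m + 92 = 0.
By the quadratic formula, m = (5 ± √761) / -4, so m ≈ -8.1466 or m ≈ 5.6466.
Neither value makes a denominator zero (m ≠ 4, m ≠ -6), so both are valid.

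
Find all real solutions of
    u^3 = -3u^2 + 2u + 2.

Rearrange: u^3 + 3u^2 - 2u - 2 = 0.
Possible rational roots are divisors of -2. Testing u = 1 gives 0, so (u - 1) is a factor.
Divide: u^3 + 3u^2 - 2u - 2 = (u - 1)(u^2 + 4u + 2).
Apply the quadratic formula to u^2 + 4u + 2 = 0: u = (-4 +/- sqrt(8))/2, i.e. u ~= -0.5858 or u ~= -3.4142.

u = -3.4142 or u = -0.5858 or u = 1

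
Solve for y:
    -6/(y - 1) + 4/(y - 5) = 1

Multiply both sides by (y - 1)(y - 5):
-6(y - 5) + 4(y - 1) = (y - 1)(y - 5).
Expand and collect terms: y² - 4y - 21 = 0.
Factor or apply the quadratic formula: y = 7 or y = -3.
Neither value makes a denominator zero (y ≠ 1, y ≠ 5), so both are valid.

y = -3 or y = 7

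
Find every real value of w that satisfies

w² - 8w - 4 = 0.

Discriminant: (-8)² − 4·1·(-4) = 80.
Quadratic formula: w = (8 ± √80) / 2.
So w = 4 + 2·√(5) ≈ 8.4721 or w = 4 - 2·√(5) ≈ -0.4721.

w = -0.4721 or w = 8.4721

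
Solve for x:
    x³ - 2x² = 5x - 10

x = -2.2361 or x = 2 or x = 2.2361

Rearrange: x³ - 2x² - 5x + 10 = 0.
Possible rational roots are divisors of 10. Testing x = 2 gives 0, so (x - 2) is a factor.
Divide: x³ - 2x² - 5x + 10 = (x - 2)(x² - 5).
Apply the quadratic formula to x² - 5 = 0: x = (0 ± √20)/2, i.e. x ≈ 2.2361 or x ≈ -2.2361.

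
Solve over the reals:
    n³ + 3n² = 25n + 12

n = -6.5414 or n = -0.4586 or n = 4

Rearrange: n³ + 3n² - 25n - 12 = 0.
Possible rational roots are divisors of -12. Testing n = 4 gives 0, so (n - 4) is a factor.
Divide: n³ + 3n² - 25n - 12 = (n - 4)(n² + 7n + 3).
Apply the quadratic formula to n² + 7n + 3 = 0: n = (-7 ± √37)/2, i.e. n ≈ -0.4586 or n ≈ -6.5414.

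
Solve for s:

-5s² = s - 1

s = -0.5583 or s = 0.3583

Rearrange to standard form: -5s² - s + 1 = 0.
Discriminant: (-1)² − 4·(-5)·1 = 21.
Quadratic formula: s = (1 ± √21) / (-10).
So s = -√(21)/10 - 1/10 ≈ -0.5583 or s = -1/10 + √(21)/10 ≈ 0.3583.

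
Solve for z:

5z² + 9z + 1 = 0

z = -1.681 or z = -0.119

Discriminant: (9)² − 4·5·1 = 61.
Quadratic formula: z = (-9 ± √61) / 10.
So z = -9/10 + √(61)/10 ≈ -0.119 or z = -9/10 - √(61)/10 ≈ -1.681.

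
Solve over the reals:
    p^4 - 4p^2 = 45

Let u = p^2. The equation becomes u^2 - 4u - 45 = 0.
Factor: (u - 9)(u + 5) = 0, so u = 9 or u = -5.
p^2 = 9 gives p = +/-3.
p^2 = -5 < 0 has no real solution.

p = -3 or p = 3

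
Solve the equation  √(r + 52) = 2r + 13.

Square both sides: r + 52 = (2r + 13)².
Expand and rearrange: 4r² + 51r + 117 = 0.
Solving gives r = -3 or r = -9.75.
Check each candidate in the original equation:
  r = -3: √(49) = 7, while 2r + 13 = 7 — valid.
  r = -9.75: √(42.25) = 6.5, while 2r + 13 = -6.5 — extraneous.

r = -3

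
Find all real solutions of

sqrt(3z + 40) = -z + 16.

Square both sides: 3z + 40 = (-z + 16)^2.
Expand and rearrange: z^2 - 35z + 216 = 0.
Solving gives z = 27 or z = 8.
Check each candidate in the original equation:
  z = 27: sqrt(121) = 11, while -z + 16 = -11 — extraneous.
  z = 8: sqrt(64) = 8, while -z + 16 = 8 — valid.

z = 8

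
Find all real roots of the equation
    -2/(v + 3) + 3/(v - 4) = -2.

v = -1.6375 or v = 2.1375

Multiply both sides by (v + 3)(v - 4):
-2(v - 4) + 3(v + 3) = -2(v + 3)(v - 4).
Expand and collect terms: -2v^2 + v + 7 = 0.
By the quadratic formula, v = (-1 +/- sqrt(57)) / -4, so v ~= -1.6375 or v ~= 2.1375.
Neither value makes a denominator zero (v != -3, v != 4), so both are valid.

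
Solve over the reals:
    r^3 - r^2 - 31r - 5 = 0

r = -5 or r = -0.1623 or r = 6.1623

Possible rational roots are divisors of -5. Testing r = -5 gives 0, so (r + 5) is a factor.
Divide: r^3 - r^2 - 31r - 5 = (r + 5)(r^2 - 6r - 1).
Apply the quadratic formula to r^2 - 6r - 1 = 0: r = (6 +/- sqrt(40))/2, i.e. r ~= 6.1623 or r ~= -0.1623.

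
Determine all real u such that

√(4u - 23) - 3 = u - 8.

u = 6 or u = 8

Isolate the radical: √(4u - 23) = u - 5.
Square both sides: 4u - 23 = (u - 5)².
Expand and rearrange: u² - 14u + 48 = 0.
Solving gives u = 8 or u = 6.
Check each candidate in the original equation:
  u = 8: √(9) = 3, while u - 5 = 3 — valid.
  u = 6: √(1) = 1, while u - 5 = 1 — valid.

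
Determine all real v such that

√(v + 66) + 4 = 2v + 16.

v = -2

Isolate the radical: √(v + 66) = 2v + 12.
Square both sides: v + 66 = (2v + 12)².
Expand and rearrange: 4v² + 47v + 78 = 0.
Solving gives v = -2 or v = -9.75.
Check each candidate in the original equation:
  v = -2: √(64) = 8, while 2v + 12 = 8 — valid.
  v = -9.75: √(56.25) = 7.5, while 2v + 12 = -7.5 — extraneous.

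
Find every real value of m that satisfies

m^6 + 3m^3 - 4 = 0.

m = -1.5874 or m = 1

Let u = m^3. The equation becomes u^2 + 3u - 4 = 0.
Factor: (u - 1)(u + 4) = 0, so u = 1 or u = -4.
m^3 = 1 gives m = 1.
m^3 = -4 gives m = -(4)^(1/3) ~= -1.5874.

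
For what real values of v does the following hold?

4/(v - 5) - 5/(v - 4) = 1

v = 1.7639 or v = 6.2361

Multiply both sides by (v - 5)(v - 4):
4(v - 4) - 5(v - 5) = (v - 5)(v - 4).
Expand and collect terms: v^2 - 8v + 11 = 0.
By the quadratic formula, v = (8 +/- sqrt(20)) / 2, so v ~= 6.2361 or v ~= 1.7639.
Neither value makes a denominator zero (v != 5, v != 4), so both are valid.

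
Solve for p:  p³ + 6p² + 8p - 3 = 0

Possible rational roots are divisors of -3. Testing p = -3 gives 0, so (p + 3) is a factor.
Divide: p³ + 6p² + 8p - 3 = (p + 3)(p² + 3p - 1).
Apply the quadratic formula to p² + 3p - 1 = 0: p = (-3 ± √13)/2, i.e. p ≈ 0.3028 or p ≈ -3.3028.

p = -3.3028 or p = -3 or p = 0.3028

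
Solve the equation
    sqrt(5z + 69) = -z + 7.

Square both sides: 5z + 69 = (-z + 7)^2.
Expand and rearrange: z^2 - 19z - 20 = 0.
Solving gives z = 20 or z = -1.
Check each candidate in the original equation:
  z = 20: sqrt(169) = 13, while -z + 7 = -13 — extraneous.
  z = -1: sqrt(64) = 8, while -z + 7 = 8 — valid.

z = -1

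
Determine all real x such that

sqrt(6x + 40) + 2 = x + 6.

x = 4

Isolate the radical: sqrt(6x + 40) = x + 4.
Square both sides: 6x + 40 = (x + 4)^2.
Expand and rearrange: x^2 + 2x - 24 = 0.
Solving gives x = 4 or x = -6.
Check each candidate in the original equation:
  x = 4: sqrt(64) = 8, while x + 4 = 8 — valid.
  x = -6: sqrt(4) = 2, while x + 4 = -2 — extraneous.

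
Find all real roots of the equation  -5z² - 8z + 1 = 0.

Discriminant: (-8)² − 4·(-5)·1 = 84.
Quadratic formula: z = (8 ± √84) / (-10).
So z = -√(21)/5 - 4/5 ≈ -1.7165 or z = -4/5 + √(21)/5 ≈ 0.1165.

z = -1.7165 or z = 0.1165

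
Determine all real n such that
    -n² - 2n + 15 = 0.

n = -5 or n = 3

Factor: -1(n - 3)(n + 5) = 0.
So n = 3 or n = -5.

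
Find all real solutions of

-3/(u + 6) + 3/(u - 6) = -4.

Multiply both sides by (u + 6)(u - 6):
-3(u - 6) + 3(u + 6) = -4(u + 6)(u - 6).
Expand and collect terms: -4u² + 108 = 0.
By the quadratic formula, u = (0 ± √1728) / -8, so u ≈ -5.1962 or u ≈ 5.1962.
Neither value makes a denominator zero (u ≠ -6, u ≠ 6), so both are valid.

u = -5.1962 or u = 5.1962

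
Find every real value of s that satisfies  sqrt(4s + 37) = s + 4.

Square both sides: 4s + 37 = (s + 4)^2.
Expand and rearrange: s^2 + 4s - 21 = 0.
Solving gives s = 3 or s = -7.
Check each candidate in the original equation:
  s = 3: sqrt(49) = 7, while s + 4 = 7 — valid.
  s = -7: sqrt(9) = 3, while s + 4 = -3 — extraneous.

s = 3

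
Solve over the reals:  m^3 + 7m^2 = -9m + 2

Rearrange: m^3 + 7m^2 + 9m - 2 = 0.
Possible rational roots are divisors of -2. Testing m = -2 gives 0, so (m + 2) is a factor.
Divide: m^3 + 7m^2 + 9m - 2 = (m + 2)(m^2 + 5m - 1).
Apply the quadratic formula to m^2 + 5m - 1 = 0: m = (-5 +/- sqrt(29))/2, i.e. m ~= 0.1926 or m ~= -5.1926.

m = -5.1926 or m = -2 or m = 0.1926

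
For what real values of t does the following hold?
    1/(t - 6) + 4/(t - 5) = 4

t = 5.6096 or t = 6.6404

Multiply both sides by (t - 6)(t - 5):
(t - 5) + 4(t - 6) = 4(t - 6)(t - 5).
Expand and collect terms: 4t² - 49t + 149 = 0.
By the quadratic formula, t = (49 ± √17) / 8, so t ≈ 6.6404 or t ≈ 5.6096.
Neither value makes a denominator zero (t ≠ 6, t ≠ 5), so both are valid.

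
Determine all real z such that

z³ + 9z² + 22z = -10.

z = -5 or z = -3.4142 or z = -0.5858

Rearrange: z³ + 9z² + 22z + 10 = 0.
Possible rational roots are divisors of 10. Testing z = -5 gives 0, so (z + 5) is a factor.
Divide: z³ + 9z² + 22z + 10 = (z + 5)(z² + 4z + 2).
Apply the quadratic formula to z² + 4z + 2 = 0: z = (-4 ± √8)/2, i.e. z ≈ -0.5858 or z ≈ -3.4142.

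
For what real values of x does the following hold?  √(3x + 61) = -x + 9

x = 1

Square both sides: 3x + 61 = (-x + 9)².
Expand and rearrange: x² - 21x + 20 = 0.
Solving gives x = 20 or x = 1.
Check each candidate in the original equation:
  x = 20: √(121) = 11, while -x + 9 = -11 — extraneous.
  x = 1: √(64) = 8, while -x + 9 = 8 — valid.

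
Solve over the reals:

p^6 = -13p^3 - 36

Let u = p^3. The equation becomes u^2 + 13u + 36 = 0.
Factor: (u + 9)(u + 4) = 0, so u = -9 or u = -4.
p^3 = -9 gives p = -(9)^(1/3) ~= -2.0801.
p^3 = -4 gives p = -(4)^(1/3) ~= -1.5874.

p = -2.0801 or p = -1.5874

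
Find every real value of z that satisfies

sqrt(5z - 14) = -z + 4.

z = 3

Square both sides: 5z - 14 = (-z + 4)^2.
Expand and rearrange: z^2 - 13z + 30 = 0.
Solving gives z = 10 or z = 3.
Check each candidate in the original equation:
  z = 10: sqrt(36) = 6, while -z + 4 = -6 — extraneous.
  z = 3: sqrt(1) = 1, while -z + 4 = 1 — valid.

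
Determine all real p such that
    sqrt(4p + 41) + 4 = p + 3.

Isolate the radical: sqrt(4p + 41) = p - 1.
Square both sides: 4p + 41 = (p - 1)^2.
Expand and rearrange: p^2 - 6p - 40 = 0.
Solving gives p = 10 or p = -4.
Check each candidate in the original equation:
  p = 10: sqrt(81) = 9, while p - 1 = 9 — valid.
  p = -4: sqrt(25) = 5, while p - 1 = -5 — extraneous.

p = 10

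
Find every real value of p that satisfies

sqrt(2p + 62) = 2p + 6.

p = 1

Square both sides: 2p + 62 = (2p + 6)^2.
Expand and rearrange: 4p^2 + 22p - 26 = 0.
Solving gives p = 1 or p = -6.5.
Check each candidate in the original equation:
  p = 1: sqrt(64) = 8, while 2p + 6 = 8 — valid.
  p = -6.5: sqrt(49) = 7, while 2p + 6 = -7 — extraneous.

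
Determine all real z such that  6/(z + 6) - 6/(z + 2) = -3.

Multiply both sides by (z + 6)(z + 2):
6(z + 2) - 6(z + 6) = -3(z + 6)(z + 2).
Expand and collect terms: -3z^2 - 24z - 12 = 0.
By the quadratic formula, z = (24 +/- sqrt(432)) / -6, so z ~= -7.4641 or z ~= -0.5359.
Neither value makes a denominator zero (z != -6, z != -2), so both are valid.

z = -7.4641 or z = -0.5359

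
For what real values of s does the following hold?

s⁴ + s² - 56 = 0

s = -2.6458 or s = 2.6458

Let u = s². The equation becomes u² + u - 56 = 0.
Factor: (u - 7)(u + 8) = 0, so u = 7 or u = -8.
s² = 7 gives s = ±√(7) ≈ ±2.6458.
s² = -8 < 0 has no real solution.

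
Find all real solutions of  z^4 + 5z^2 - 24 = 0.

z = -1.7321 or z = 1.7321

Let u = z^2. The equation becomes u^2 + 5u - 24 = 0.
Factor: (u + 8)(u - 3) = 0, so u = -8 or u = 3.
z^2 = -8 < 0 has no real solution.
z^2 = 3 gives z = +/-sqrt(3) ~= +/-1.7321.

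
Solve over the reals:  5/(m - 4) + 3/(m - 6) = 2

m = 5 or m = 9

Multiply both sides by (m - 4)(m - 6):
5(m - 6) + 3(m - 4) = 2(m - 4)(m - 6).
Expand and collect terms: 2m^2 - 28m + 90 = 0.
Factor or apply the quadratic formula: m = 9 or m = 5.
Neither value makes a denominator zero (m != 4, m != 6), so both are valid.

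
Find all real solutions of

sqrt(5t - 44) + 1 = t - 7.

Isolate the radical: sqrt(5t - 44) = t - 8.
Square both sides: 5t - 44 = (t - 8)^2.
Expand and rearrange: t^2 - 21t + 108 = 0.
Solving gives t = 12 or t = 9.
Check each candidate in the original equation:
  t = 12: sqrt(16) = 4, while t - 8 = 4 — valid.
  t = 9: sqrt(1) = 1, while t - 8 = 1 — valid.

t = 9 or t = 12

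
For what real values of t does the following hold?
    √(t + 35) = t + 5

t = 1

Square both sides: t + 35 = (t + 5)².
Expand and rearrange: t² + 9t - 10 = 0.
Solving gives t = 1 or t = -10.
Check each candidate in the original equation:
  t = 1: √(36) = 6, while t + 5 = 6 — valid.
  t = -10: √(25) = 5, while t + 5 = -5 — extraneous.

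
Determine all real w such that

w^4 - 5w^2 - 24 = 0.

Let u = w^2. The equation becomes u^2 - 5u - 24 = 0.
Factor: (u - 8)(u + 3) = 0, so u = 8 or u = -3.
w^2 = 8 gives w = +/-2*sqrt(2) ~= +/-2.8284.
w^2 = -3 < 0 has no real solution.

w = -2.8284 or w = 2.8284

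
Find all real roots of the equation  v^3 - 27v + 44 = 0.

Possible rational roots are divisors of 44. Testing v = 4 gives 0, so (v - 4) is a factor.
Divide: v^3 - 27v + 44 = (v - 4)(v^2 + 4v - 11).
Apply the quadratic formula to v^2 + 4v - 11 = 0: v = (-4 +/- sqrt(60))/2, i.e. v ~= 1.873 or v ~= -5.873.

v = -5.873 or v = 1.873 or v = 4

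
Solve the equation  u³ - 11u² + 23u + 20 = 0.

Possible rational roots are divisors of 20. Testing u = 4 gives 0, so (u - 4) is a factor.
Divide: u³ - 11u² + 23u + 20 = (u - 4)(u² - 7u - 5).
Apply the quadratic formula to u² - 7u - 5 = 0: u = (7 ± √69)/2, i.e. u ≈ 7.6533 or u ≈ -0.6533.

u = -0.6533 or u = 4 or u = 7.6533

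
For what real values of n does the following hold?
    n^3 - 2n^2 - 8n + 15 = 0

n = -2.7913 or n = 1.7913 or n = 3

Possible rational roots are divisors of 15. Testing n = 3 gives 0, so (n - 3) is a factor.
Divide: n^3 - 2n^2 - 8n + 15 = (n - 3)(n^2 + n - 5).
Apply the quadratic formula to n^2 + n - 5 = 0: n = (-1 +/- sqrt(21))/2, i.e. n ~= 1.7913 or n ~= -2.7913.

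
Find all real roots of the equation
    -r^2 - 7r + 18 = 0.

r = -9 or r = 2

Factor: -1(r + 9)(r - 2) = 0.
So r = -9 or r = 2.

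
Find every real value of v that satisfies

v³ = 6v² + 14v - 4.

Rearrange: v³ - 6v² - 14v + 4 = 0.
Possible rational roots are divisors of 4. Testing v = -2 gives 0, so (v + 2) is a factor.
Divide: v³ - 6v² - 14v + 4 = (v + 2)(v² - 8v + 2).
Apply the quadratic formula to v² - 8v + 2 = 0: v = (8 ± √56)/2, i.e. v ≈ 7.7417 or v ≈ 0.2583.

v = -2 or v = 0.2583 or v = 7.7417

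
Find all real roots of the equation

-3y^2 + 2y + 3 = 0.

Discriminant: (2)^2 - 4*(-3)*3 = 40.
Quadratic formula: y = (-2 +/- sqrt(40)) / (-6).
So y = 1/3 - sqrt(10)/3 ~= -0.7208 or y = 1/3 + sqrt(10)/3 ~= 1.3874.

y = -0.7208 or y = 1.3874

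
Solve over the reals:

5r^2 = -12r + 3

r = -2.6283 or r = 0.2283

Rearrange to standard form: 5r^2 + 12r - 3 = 0.
Discriminant: (12)^2 - 4*5*(-3) = 204.
Quadratic formula: r = (-12 +/- sqrt(204)) / 10.
So r = -6/5 + sqrt(51)/5 ~= 0.2283 or r = -sqrt(51)/5 - 6/5 ~= -2.6283.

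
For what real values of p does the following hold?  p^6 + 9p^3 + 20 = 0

Let u = p^3. The equation becomes u^2 + 9u + 20 = 0.
Factor: (u + 4)(u + 5) = 0, so u = -4 or u = -5.
p^3 = -4 gives p = -(4)^(1/3) ~= -1.5874.
p^3 = -5 gives p = -(5)^(1/3) ~= -1.71.

p = -1.71 or p = -1.5874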